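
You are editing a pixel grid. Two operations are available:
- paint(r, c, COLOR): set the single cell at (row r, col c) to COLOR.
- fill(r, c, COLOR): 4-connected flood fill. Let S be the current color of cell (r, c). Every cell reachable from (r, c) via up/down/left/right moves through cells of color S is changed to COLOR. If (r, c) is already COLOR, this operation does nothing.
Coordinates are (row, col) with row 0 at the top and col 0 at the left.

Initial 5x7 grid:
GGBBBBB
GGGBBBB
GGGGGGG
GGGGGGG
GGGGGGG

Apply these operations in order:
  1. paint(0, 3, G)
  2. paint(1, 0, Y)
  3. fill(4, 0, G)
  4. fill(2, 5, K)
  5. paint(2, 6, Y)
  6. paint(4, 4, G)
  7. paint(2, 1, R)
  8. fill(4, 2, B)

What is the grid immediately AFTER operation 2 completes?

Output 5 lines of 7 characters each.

After op 1 paint(0,3,G):
GGBGBBB
GGGBBBB
GGGGGGG
GGGGGGG
GGGGGGG
After op 2 paint(1,0,Y):
GGBGBBB
YGGBBBB
GGGGGGG
GGGGGGG
GGGGGGG

Answer: GGBGBBB
YGGBBBB
GGGGGGG
GGGGGGG
GGGGGGG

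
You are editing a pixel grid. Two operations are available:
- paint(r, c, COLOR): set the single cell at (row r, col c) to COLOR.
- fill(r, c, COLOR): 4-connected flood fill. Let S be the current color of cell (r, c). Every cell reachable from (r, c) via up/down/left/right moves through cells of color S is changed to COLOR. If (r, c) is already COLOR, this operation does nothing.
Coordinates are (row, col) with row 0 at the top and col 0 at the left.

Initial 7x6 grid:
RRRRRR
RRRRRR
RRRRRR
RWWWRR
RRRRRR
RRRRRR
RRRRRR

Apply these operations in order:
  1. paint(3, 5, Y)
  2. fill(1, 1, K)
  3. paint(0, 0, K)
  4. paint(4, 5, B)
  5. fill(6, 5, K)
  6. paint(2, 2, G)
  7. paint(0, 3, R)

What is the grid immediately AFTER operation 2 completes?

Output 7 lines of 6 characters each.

After op 1 paint(3,5,Y):
RRRRRR
RRRRRR
RRRRRR
RWWWRY
RRRRRR
RRRRRR
RRRRRR
After op 2 fill(1,1,K) [38 cells changed]:
KKKKKK
KKKKKK
KKKKKK
KWWWKY
KKKKKK
KKKKKK
KKKKKK

Answer: KKKKKK
KKKKKK
KKKKKK
KWWWKY
KKKKKK
KKKKKK
KKKKKK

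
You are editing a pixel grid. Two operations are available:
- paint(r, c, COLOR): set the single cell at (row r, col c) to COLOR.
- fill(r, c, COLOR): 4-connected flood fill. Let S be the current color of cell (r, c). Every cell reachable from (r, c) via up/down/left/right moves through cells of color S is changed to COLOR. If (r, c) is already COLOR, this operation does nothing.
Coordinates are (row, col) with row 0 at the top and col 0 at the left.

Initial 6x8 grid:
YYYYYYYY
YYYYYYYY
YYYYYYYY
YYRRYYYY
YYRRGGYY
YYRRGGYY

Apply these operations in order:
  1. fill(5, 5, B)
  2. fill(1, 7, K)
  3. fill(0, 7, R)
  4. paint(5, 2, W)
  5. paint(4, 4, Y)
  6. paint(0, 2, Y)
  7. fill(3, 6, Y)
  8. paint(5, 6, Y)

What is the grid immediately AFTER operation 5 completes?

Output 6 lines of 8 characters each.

Answer: RRRRRRRR
RRRRRRRR
RRRRRRRR
RRRRRRRR
RRRRYBRR
RRWRBBRR

Derivation:
After op 1 fill(5,5,B) [4 cells changed]:
YYYYYYYY
YYYYYYYY
YYYYYYYY
YYRRYYYY
YYRRBBYY
YYRRBBYY
After op 2 fill(1,7,K) [38 cells changed]:
KKKKKKKK
KKKKKKKK
KKKKKKKK
KKRRKKKK
KKRRBBKK
KKRRBBKK
After op 3 fill(0,7,R) [38 cells changed]:
RRRRRRRR
RRRRRRRR
RRRRRRRR
RRRRRRRR
RRRRBBRR
RRRRBBRR
After op 4 paint(5,2,W):
RRRRRRRR
RRRRRRRR
RRRRRRRR
RRRRRRRR
RRRRBBRR
RRWRBBRR
After op 5 paint(4,4,Y):
RRRRRRRR
RRRRRRRR
RRRRRRRR
RRRRRRRR
RRRRYBRR
RRWRBBRR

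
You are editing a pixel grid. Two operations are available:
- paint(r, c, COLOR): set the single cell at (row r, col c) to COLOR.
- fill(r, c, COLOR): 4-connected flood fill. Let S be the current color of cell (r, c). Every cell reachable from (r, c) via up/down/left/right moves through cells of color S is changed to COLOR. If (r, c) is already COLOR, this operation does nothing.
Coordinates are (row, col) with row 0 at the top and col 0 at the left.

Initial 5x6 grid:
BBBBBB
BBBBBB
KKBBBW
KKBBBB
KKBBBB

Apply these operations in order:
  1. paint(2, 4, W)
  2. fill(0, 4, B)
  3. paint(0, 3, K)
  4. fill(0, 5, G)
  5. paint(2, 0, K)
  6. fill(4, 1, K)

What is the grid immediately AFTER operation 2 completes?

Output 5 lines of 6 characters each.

After op 1 paint(2,4,W):
BBBBBB
BBBBBB
KKBBWW
KKBBBB
KKBBBB
After op 2 fill(0,4,B) [0 cells changed]:
BBBBBB
BBBBBB
KKBBWW
KKBBBB
KKBBBB

Answer: BBBBBB
BBBBBB
KKBBWW
KKBBBB
KKBBBB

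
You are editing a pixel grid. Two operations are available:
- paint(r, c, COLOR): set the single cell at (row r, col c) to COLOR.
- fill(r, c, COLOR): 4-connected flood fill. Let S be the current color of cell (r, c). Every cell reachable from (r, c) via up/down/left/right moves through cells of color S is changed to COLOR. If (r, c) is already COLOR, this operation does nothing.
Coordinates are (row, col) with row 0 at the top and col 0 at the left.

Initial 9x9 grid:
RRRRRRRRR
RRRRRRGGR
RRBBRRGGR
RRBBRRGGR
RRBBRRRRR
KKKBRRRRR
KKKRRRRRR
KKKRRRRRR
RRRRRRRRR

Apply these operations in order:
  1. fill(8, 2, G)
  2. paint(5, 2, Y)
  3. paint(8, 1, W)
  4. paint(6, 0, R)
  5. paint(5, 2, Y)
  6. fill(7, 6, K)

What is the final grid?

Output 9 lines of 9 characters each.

Answer: KKKKKKKKK
KKKKKKKKK
KKBBKKKKK
KKBBKKKKK
KKBBKKKKK
KKYBKKKKK
RKKKKKKKK
KKKKKKKKK
GWKKKKKKK

Derivation:
After op 1 fill(8,2,G) [59 cells changed]:
GGGGGGGGG
GGGGGGGGG
GGBBGGGGG
GGBBGGGGG
GGBBGGGGG
KKKBGGGGG
KKKGGGGGG
KKKGGGGGG
GGGGGGGGG
After op 2 paint(5,2,Y):
GGGGGGGGG
GGGGGGGGG
GGBBGGGGG
GGBBGGGGG
GGBBGGGGG
KKYBGGGGG
KKKGGGGGG
KKKGGGGGG
GGGGGGGGG
After op 3 paint(8,1,W):
GGGGGGGGG
GGGGGGGGG
GGBBGGGGG
GGBBGGGGG
GGBBGGGGG
KKYBGGGGG
KKKGGGGGG
KKKGGGGGG
GWGGGGGGG
After op 4 paint(6,0,R):
GGGGGGGGG
GGGGGGGGG
GGBBGGGGG
GGBBGGGGG
GGBBGGGGG
KKYBGGGGG
RKKGGGGGG
KKKGGGGGG
GWGGGGGGG
After op 5 paint(5,2,Y):
GGGGGGGGG
GGGGGGGGG
GGBBGGGGG
GGBBGGGGG
GGBBGGGGG
KKYBGGGGG
RKKGGGGGG
KKKGGGGGG
GWGGGGGGG
After op 6 fill(7,6,K) [63 cells changed]:
KKKKKKKKK
KKKKKKKKK
KKBBKKKKK
KKBBKKKKK
KKBBKKKKK
KKYBKKKKK
RKKKKKKKK
KKKKKKKKK
GWKKKKKKK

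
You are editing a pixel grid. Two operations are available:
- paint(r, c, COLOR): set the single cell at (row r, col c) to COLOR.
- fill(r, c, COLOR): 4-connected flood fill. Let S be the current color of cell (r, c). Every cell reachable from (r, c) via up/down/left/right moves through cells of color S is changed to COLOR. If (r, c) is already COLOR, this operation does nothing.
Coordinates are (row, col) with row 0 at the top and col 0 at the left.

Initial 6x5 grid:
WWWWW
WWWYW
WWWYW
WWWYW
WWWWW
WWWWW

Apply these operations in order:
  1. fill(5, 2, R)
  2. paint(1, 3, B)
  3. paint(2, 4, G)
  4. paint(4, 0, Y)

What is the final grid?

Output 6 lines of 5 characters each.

After op 1 fill(5,2,R) [27 cells changed]:
RRRRR
RRRYR
RRRYR
RRRYR
RRRRR
RRRRR
After op 2 paint(1,3,B):
RRRRR
RRRBR
RRRYR
RRRYR
RRRRR
RRRRR
After op 3 paint(2,4,G):
RRRRR
RRRBR
RRRYG
RRRYR
RRRRR
RRRRR
After op 4 paint(4,0,Y):
RRRRR
RRRBR
RRRYG
RRRYR
YRRRR
RRRRR

Answer: RRRRR
RRRBR
RRRYG
RRRYR
YRRRR
RRRRR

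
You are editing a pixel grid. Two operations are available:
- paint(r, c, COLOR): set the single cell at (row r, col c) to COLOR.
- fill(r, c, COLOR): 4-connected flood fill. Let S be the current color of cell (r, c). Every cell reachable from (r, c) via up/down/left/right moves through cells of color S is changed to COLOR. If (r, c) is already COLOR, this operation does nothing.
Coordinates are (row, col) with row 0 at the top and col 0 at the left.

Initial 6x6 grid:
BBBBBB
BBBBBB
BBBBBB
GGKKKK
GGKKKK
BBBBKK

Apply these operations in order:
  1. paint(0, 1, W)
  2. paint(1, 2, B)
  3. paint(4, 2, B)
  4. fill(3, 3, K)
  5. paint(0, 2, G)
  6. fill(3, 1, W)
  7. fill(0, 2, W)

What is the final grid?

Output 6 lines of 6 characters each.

After op 1 paint(0,1,W):
BWBBBB
BBBBBB
BBBBBB
GGKKKK
GGKKKK
BBBBKK
After op 2 paint(1,2,B):
BWBBBB
BBBBBB
BBBBBB
GGKKKK
GGKKKK
BBBBKK
After op 3 paint(4,2,B):
BWBBBB
BBBBBB
BBBBBB
GGKKKK
GGBKKK
BBBBKK
After op 4 fill(3,3,K) [0 cells changed]:
BWBBBB
BBBBBB
BBBBBB
GGKKKK
GGBKKK
BBBBKK
After op 5 paint(0,2,G):
BWGBBB
BBBBBB
BBBBBB
GGKKKK
GGBKKK
BBBBKK
After op 6 fill(3,1,W) [4 cells changed]:
BWGBBB
BBBBBB
BBBBBB
WWKKKK
WWBKKK
BBBBKK
After op 7 fill(0,2,W) [1 cells changed]:
BWWBBB
BBBBBB
BBBBBB
WWKKKK
WWBKKK
BBBBKK

Answer: BWWBBB
BBBBBB
BBBBBB
WWKKKK
WWBKKK
BBBBKK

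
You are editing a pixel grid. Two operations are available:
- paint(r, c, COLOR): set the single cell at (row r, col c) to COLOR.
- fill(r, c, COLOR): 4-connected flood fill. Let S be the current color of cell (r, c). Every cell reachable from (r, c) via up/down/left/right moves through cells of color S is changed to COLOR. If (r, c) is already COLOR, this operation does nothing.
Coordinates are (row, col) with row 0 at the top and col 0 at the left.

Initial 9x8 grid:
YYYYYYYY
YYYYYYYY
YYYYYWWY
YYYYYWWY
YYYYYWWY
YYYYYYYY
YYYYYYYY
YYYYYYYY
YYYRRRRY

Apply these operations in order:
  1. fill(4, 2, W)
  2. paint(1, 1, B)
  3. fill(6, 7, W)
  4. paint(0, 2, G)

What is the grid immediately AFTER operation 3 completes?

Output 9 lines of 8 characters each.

After op 1 fill(4,2,W) [62 cells changed]:
WWWWWWWW
WWWWWWWW
WWWWWWWW
WWWWWWWW
WWWWWWWW
WWWWWWWW
WWWWWWWW
WWWWWWWW
WWWRRRRW
After op 2 paint(1,1,B):
WWWWWWWW
WBWWWWWW
WWWWWWWW
WWWWWWWW
WWWWWWWW
WWWWWWWW
WWWWWWWW
WWWWWWWW
WWWRRRRW
After op 3 fill(6,7,W) [0 cells changed]:
WWWWWWWW
WBWWWWWW
WWWWWWWW
WWWWWWWW
WWWWWWWW
WWWWWWWW
WWWWWWWW
WWWWWWWW
WWWRRRRW

Answer: WWWWWWWW
WBWWWWWW
WWWWWWWW
WWWWWWWW
WWWWWWWW
WWWWWWWW
WWWWWWWW
WWWWWWWW
WWWRRRRW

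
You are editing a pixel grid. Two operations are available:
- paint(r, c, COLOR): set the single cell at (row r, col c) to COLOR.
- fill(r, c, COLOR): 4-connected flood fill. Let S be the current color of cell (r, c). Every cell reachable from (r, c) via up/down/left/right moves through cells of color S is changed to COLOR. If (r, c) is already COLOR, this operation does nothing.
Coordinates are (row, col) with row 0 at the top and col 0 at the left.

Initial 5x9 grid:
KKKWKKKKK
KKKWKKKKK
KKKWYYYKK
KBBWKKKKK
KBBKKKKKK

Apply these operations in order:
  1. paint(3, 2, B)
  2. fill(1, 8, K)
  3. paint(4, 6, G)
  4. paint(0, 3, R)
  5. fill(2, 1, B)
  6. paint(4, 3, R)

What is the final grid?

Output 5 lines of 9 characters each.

After op 1 paint(3,2,B):
KKKWKKKKK
KKKWKKKKK
KKKWYYYKK
KBBWKKKKK
KBBKKKKKK
After op 2 fill(1,8,K) [0 cells changed]:
KKKWKKKKK
KKKWKKKKK
KKKWYYYKK
KBBWKKKKK
KBBKKKKKK
After op 3 paint(4,6,G):
KKKWKKKKK
KKKWKKKKK
KKKWYYYKK
KBBWKKKKK
KBBKKKGKK
After op 4 paint(0,3,R):
KKKRKKKKK
KKKWKKKKK
KKKWYYYKK
KBBWKKKKK
KBBKKKGKK
After op 5 fill(2,1,B) [11 cells changed]:
BBBRKKKKK
BBBWKKKKK
BBBWYYYKK
BBBWKKKKK
BBBKKKGKK
After op 6 paint(4,3,R):
BBBRKKKKK
BBBWKKKKK
BBBWYYYKK
BBBWKKKKK
BBBRKKGKK

Answer: BBBRKKKKK
BBBWKKKKK
BBBWYYYKK
BBBWKKKKK
BBBRKKGKK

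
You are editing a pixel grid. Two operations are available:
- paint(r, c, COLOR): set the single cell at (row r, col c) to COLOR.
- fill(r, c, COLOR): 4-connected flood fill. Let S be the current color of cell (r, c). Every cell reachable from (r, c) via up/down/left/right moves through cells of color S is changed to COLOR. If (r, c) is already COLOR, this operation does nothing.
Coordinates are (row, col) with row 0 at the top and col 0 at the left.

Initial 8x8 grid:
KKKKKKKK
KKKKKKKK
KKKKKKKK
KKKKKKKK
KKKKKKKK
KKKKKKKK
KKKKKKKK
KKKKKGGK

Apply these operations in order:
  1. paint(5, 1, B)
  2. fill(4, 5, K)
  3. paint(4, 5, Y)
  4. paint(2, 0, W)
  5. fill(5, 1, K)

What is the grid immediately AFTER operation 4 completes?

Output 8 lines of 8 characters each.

After op 1 paint(5,1,B):
KKKKKKKK
KKKKKKKK
KKKKKKKK
KKKKKKKK
KKKKKKKK
KBKKKKKK
KKKKKKKK
KKKKKGGK
After op 2 fill(4,5,K) [0 cells changed]:
KKKKKKKK
KKKKKKKK
KKKKKKKK
KKKKKKKK
KKKKKKKK
KBKKKKKK
KKKKKKKK
KKKKKGGK
After op 3 paint(4,5,Y):
KKKKKKKK
KKKKKKKK
KKKKKKKK
KKKKKKKK
KKKKKYKK
KBKKKKKK
KKKKKKKK
KKKKKGGK
After op 4 paint(2,0,W):
KKKKKKKK
KKKKKKKK
WKKKKKKK
KKKKKKKK
KKKKKYKK
KBKKKKKK
KKKKKKKK
KKKKKGGK

Answer: KKKKKKKK
KKKKKKKK
WKKKKKKK
KKKKKKKK
KKKKKYKK
KBKKKKKK
KKKKKKKK
KKKKKGGK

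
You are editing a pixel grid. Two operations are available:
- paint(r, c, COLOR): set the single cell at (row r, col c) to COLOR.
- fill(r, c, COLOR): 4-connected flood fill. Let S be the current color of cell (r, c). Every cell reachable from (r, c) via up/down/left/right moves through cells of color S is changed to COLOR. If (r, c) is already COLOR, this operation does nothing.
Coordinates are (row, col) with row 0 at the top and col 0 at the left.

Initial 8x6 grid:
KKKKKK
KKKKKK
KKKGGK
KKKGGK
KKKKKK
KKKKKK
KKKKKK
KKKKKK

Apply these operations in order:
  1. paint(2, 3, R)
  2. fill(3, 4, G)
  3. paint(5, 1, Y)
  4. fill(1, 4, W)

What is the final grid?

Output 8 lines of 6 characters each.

Answer: WWWWWW
WWWWWW
WWWRGW
WWWGGW
WWWWWW
WYWWWW
WWWWWW
WWWWWW

Derivation:
After op 1 paint(2,3,R):
KKKKKK
KKKKKK
KKKRGK
KKKGGK
KKKKKK
KKKKKK
KKKKKK
KKKKKK
After op 2 fill(3,4,G) [0 cells changed]:
KKKKKK
KKKKKK
KKKRGK
KKKGGK
KKKKKK
KKKKKK
KKKKKK
KKKKKK
After op 3 paint(5,1,Y):
KKKKKK
KKKKKK
KKKRGK
KKKGGK
KKKKKK
KYKKKK
KKKKKK
KKKKKK
After op 4 fill(1,4,W) [43 cells changed]:
WWWWWW
WWWWWW
WWWRGW
WWWGGW
WWWWWW
WYWWWW
WWWWWW
WWWWWW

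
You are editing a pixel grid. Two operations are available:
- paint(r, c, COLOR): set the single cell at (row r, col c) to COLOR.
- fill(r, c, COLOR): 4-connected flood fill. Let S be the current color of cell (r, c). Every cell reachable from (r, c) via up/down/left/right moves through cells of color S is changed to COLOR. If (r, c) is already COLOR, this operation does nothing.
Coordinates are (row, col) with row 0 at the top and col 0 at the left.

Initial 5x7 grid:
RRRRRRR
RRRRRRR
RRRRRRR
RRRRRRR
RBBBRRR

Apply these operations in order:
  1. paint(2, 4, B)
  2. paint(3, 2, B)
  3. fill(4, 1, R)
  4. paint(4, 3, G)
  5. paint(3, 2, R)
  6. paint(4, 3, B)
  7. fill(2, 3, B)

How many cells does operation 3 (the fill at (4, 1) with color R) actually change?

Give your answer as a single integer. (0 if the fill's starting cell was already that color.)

After op 1 paint(2,4,B):
RRRRRRR
RRRRRRR
RRRRBRR
RRRRRRR
RBBBRRR
After op 2 paint(3,2,B):
RRRRRRR
RRRRRRR
RRRRBRR
RRBRRRR
RBBBRRR
After op 3 fill(4,1,R) [4 cells changed]:
RRRRRRR
RRRRRRR
RRRRBRR
RRRRRRR
RRRRRRR

Answer: 4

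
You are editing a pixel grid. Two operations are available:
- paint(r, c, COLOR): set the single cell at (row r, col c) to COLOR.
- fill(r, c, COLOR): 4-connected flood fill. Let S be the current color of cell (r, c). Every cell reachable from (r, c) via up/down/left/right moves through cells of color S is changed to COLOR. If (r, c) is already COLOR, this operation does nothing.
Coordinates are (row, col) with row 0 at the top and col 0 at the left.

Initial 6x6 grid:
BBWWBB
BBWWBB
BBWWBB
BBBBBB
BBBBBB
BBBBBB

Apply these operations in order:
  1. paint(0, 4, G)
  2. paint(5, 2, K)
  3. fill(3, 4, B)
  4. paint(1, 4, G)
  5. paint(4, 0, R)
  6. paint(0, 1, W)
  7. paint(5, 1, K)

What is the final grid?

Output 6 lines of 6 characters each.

After op 1 paint(0,4,G):
BBWWGB
BBWWBB
BBWWBB
BBBBBB
BBBBBB
BBBBBB
After op 2 paint(5,2,K):
BBWWGB
BBWWBB
BBWWBB
BBBBBB
BBBBBB
BBKBBB
After op 3 fill(3,4,B) [0 cells changed]:
BBWWGB
BBWWBB
BBWWBB
BBBBBB
BBBBBB
BBKBBB
After op 4 paint(1,4,G):
BBWWGB
BBWWGB
BBWWBB
BBBBBB
BBBBBB
BBKBBB
After op 5 paint(4,0,R):
BBWWGB
BBWWGB
BBWWBB
BBBBBB
RBBBBB
BBKBBB
After op 6 paint(0,1,W):
BWWWGB
BBWWGB
BBWWBB
BBBBBB
RBBBBB
BBKBBB
After op 7 paint(5,1,K):
BWWWGB
BBWWGB
BBWWBB
BBBBBB
RBBBBB
BKKBBB

Answer: BWWWGB
BBWWGB
BBWWBB
BBBBBB
RBBBBB
BKKBBB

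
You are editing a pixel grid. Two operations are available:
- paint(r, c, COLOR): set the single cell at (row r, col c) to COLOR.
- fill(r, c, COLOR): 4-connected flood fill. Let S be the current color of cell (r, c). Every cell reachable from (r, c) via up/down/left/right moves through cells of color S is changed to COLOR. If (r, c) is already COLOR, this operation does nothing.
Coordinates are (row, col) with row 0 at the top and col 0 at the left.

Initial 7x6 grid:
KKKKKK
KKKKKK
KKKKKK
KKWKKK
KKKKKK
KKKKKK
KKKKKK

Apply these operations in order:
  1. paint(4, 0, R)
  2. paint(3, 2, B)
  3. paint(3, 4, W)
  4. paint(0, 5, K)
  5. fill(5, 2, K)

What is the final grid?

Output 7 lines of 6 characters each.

Answer: KKKKKK
KKKKKK
KKKKKK
KKBKWK
RKKKKK
KKKKKK
KKKKKK

Derivation:
After op 1 paint(4,0,R):
KKKKKK
KKKKKK
KKKKKK
KKWKKK
RKKKKK
KKKKKK
KKKKKK
After op 2 paint(3,2,B):
KKKKKK
KKKKKK
KKKKKK
KKBKKK
RKKKKK
KKKKKK
KKKKKK
After op 3 paint(3,4,W):
KKKKKK
KKKKKK
KKKKKK
KKBKWK
RKKKKK
KKKKKK
KKKKKK
After op 4 paint(0,5,K):
KKKKKK
KKKKKK
KKKKKK
KKBKWK
RKKKKK
KKKKKK
KKKKKK
After op 5 fill(5,2,K) [0 cells changed]:
KKKKKK
KKKKKK
KKKKKK
KKBKWK
RKKKKK
KKKKKK
KKKKKK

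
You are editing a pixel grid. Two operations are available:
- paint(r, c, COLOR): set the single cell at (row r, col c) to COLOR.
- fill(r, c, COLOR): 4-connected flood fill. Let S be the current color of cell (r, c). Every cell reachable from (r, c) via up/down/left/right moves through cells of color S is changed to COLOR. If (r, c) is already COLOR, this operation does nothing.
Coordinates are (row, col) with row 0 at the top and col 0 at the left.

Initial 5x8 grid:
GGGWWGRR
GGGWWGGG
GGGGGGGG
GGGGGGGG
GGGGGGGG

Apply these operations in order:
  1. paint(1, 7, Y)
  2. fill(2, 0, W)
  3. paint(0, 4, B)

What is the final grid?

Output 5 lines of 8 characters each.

After op 1 paint(1,7,Y):
GGGWWGRR
GGGWWGGY
GGGGGGGG
GGGGGGGG
GGGGGGGG
After op 2 fill(2,0,W) [33 cells changed]:
WWWWWWRR
WWWWWWWY
WWWWWWWW
WWWWWWWW
WWWWWWWW
After op 3 paint(0,4,B):
WWWWBWRR
WWWWWWWY
WWWWWWWW
WWWWWWWW
WWWWWWWW

Answer: WWWWBWRR
WWWWWWWY
WWWWWWWW
WWWWWWWW
WWWWWWWW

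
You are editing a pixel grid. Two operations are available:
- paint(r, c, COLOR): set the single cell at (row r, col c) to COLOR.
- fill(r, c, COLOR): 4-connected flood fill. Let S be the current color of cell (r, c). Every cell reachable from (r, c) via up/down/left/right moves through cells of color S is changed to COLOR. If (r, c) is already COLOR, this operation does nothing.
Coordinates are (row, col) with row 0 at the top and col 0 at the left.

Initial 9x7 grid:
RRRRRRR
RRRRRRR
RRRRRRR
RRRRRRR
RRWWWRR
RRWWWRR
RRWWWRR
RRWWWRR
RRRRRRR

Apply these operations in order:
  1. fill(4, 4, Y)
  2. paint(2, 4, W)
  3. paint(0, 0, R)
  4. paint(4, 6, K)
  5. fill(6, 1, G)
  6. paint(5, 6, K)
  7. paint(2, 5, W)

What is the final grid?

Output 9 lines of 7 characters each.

Answer: GGGGGGG
GGGGGGG
GGGGWWG
GGGGGGG
GGYYYGK
GGYYYGK
GGYYYGG
GGYYYGG
GGGGGGG

Derivation:
After op 1 fill(4,4,Y) [12 cells changed]:
RRRRRRR
RRRRRRR
RRRRRRR
RRRRRRR
RRYYYRR
RRYYYRR
RRYYYRR
RRYYYRR
RRRRRRR
After op 2 paint(2,4,W):
RRRRRRR
RRRRRRR
RRRRWRR
RRRRRRR
RRYYYRR
RRYYYRR
RRYYYRR
RRYYYRR
RRRRRRR
After op 3 paint(0,0,R):
RRRRRRR
RRRRRRR
RRRRWRR
RRRRRRR
RRYYYRR
RRYYYRR
RRYYYRR
RRYYYRR
RRRRRRR
After op 4 paint(4,6,K):
RRRRRRR
RRRRRRR
RRRRWRR
RRRRRRR
RRYYYRK
RRYYYRR
RRYYYRR
RRYYYRR
RRRRRRR
After op 5 fill(6,1,G) [49 cells changed]:
GGGGGGG
GGGGGGG
GGGGWGG
GGGGGGG
GGYYYGK
GGYYYGG
GGYYYGG
GGYYYGG
GGGGGGG
After op 6 paint(5,6,K):
GGGGGGG
GGGGGGG
GGGGWGG
GGGGGGG
GGYYYGK
GGYYYGK
GGYYYGG
GGYYYGG
GGGGGGG
After op 7 paint(2,5,W):
GGGGGGG
GGGGGGG
GGGGWWG
GGGGGGG
GGYYYGK
GGYYYGK
GGYYYGG
GGYYYGG
GGGGGGG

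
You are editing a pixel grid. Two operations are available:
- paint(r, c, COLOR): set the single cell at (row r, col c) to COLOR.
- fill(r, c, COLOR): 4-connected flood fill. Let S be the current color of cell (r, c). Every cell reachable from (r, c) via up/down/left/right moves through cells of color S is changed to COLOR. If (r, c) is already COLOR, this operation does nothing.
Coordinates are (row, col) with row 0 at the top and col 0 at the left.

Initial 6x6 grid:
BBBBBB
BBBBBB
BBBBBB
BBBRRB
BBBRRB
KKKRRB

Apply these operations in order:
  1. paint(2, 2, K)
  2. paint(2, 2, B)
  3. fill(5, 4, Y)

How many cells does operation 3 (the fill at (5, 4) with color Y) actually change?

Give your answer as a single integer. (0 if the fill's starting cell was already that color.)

After op 1 paint(2,2,K):
BBBBBB
BBBBBB
BBKBBB
BBBRRB
BBBRRB
KKKRRB
After op 2 paint(2,2,B):
BBBBBB
BBBBBB
BBBBBB
BBBRRB
BBBRRB
KKKRRB
After op 3 fill(5,4,Y) [6 cells changed]:
BBBBBB
BBBBBB
BBBBBB
BBBYYB
BBBYYB
KKKYYB

Answer: 6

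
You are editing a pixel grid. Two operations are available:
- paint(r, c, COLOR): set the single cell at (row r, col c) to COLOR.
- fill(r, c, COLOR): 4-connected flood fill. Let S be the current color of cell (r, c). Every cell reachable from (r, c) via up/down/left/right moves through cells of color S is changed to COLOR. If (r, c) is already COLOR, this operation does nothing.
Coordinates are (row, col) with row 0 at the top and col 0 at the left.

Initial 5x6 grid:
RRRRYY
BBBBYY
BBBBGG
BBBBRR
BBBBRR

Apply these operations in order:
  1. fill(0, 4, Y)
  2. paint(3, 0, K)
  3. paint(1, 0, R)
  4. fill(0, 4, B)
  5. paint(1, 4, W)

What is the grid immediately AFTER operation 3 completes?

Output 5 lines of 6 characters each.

Answer: RRRRYY
RBBBYY
BBBBGG
KBBBRR
BBBBRR

Derivation:
After op 1 fill(0,4,Y) [0 cells changed]:
RRRRYY
BBBBYY
BBBBGG
BBBBRR
BBBBRR
After op 2 paint(3,0,K):
RRRRYY
BBBBYY
BBBBGG
KBBBRR
BBBBRR
After op 3 paint(1,0,R):
RRRRYY
RBBBYY
BBBBGG
KBBBRR
BBBBRR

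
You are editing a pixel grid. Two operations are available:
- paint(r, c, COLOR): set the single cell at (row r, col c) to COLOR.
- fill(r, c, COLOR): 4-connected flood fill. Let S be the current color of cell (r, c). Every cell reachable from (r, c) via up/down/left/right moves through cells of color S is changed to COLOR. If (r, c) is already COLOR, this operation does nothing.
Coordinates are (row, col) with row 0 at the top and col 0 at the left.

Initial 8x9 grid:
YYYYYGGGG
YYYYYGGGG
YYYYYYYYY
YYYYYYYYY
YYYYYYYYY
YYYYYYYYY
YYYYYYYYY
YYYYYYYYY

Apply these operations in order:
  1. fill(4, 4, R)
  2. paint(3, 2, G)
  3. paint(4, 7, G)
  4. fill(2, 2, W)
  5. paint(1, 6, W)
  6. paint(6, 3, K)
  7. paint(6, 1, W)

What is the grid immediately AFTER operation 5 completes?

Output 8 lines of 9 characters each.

After op 1 fill(4,4,R) [64 cells changed]:
RRRRRGGGG
RRRRRGGGG
RRRRRRRRR
RRRRRRRRR
RRRRRRRRR
RRRRRRRRR
RRRRRRRRR
RRRRRRRRR
After op 2 paint(3,2,G):
RRRRRGGGG
RRRRRGGGG
RRRRRRRRR
RRGRRRRRR
RRRRRRRRR
RRRRRRRRR
RRRRRRRRR
RRRRRRRRR
After op 3 paint(4,7,G):
RRRRRGGGG
RRRRRGGGG
RRRRRRRRR
RRGRRRRRR
RRRRRRRGR
RRRRRRRRR
RRRRRRRRR
RRRRRRRRR
After op 4 fill(2,2,W) [62 cells changed]:
WWWWWGGGG
WWWWWGGGG
WWWWWWWWW
WWGWWWWWW
WWWWWWWGW
WWWWWWWWW
WWWWWWWWW
WWWWWWWWW
After op 5 paint(1,6,W):
WWWWWGGGG
WWWWWGWGG
WWWWWWWWW
WWGWWWWWW
WWWWWWWGW
WWWWWWWWW
WWWWWWWWW
WWWWWWWWW

Answer: WWWWWGGGG
WWWWWGWGG
WWWWWWWWW
WWGWWWWWW
WWWWWWWGW
WWWWWWWWW
WWWWWWWWW
WWWWWWWWW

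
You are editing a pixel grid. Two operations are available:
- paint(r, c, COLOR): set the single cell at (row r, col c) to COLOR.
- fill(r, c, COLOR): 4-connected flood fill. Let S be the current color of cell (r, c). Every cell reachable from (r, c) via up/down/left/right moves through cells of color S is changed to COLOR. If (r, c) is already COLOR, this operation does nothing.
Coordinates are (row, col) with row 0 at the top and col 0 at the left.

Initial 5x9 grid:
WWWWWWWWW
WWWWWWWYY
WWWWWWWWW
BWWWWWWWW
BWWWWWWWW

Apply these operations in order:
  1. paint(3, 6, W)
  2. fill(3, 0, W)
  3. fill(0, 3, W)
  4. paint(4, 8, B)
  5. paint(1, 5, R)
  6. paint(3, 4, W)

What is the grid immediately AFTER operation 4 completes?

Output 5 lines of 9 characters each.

After op 1 paint(3,6,W):
WWWWWWWWW
WWWWWWWYY
WWWWWWWWW
BWWWWWWWW
BWWWWWWWW
After op 2 fill(3,0,W) [2 cells changed]:
WWWWWWWWW
WWWWWWWYY
WWWWWWWWW
WWWWWWWWW
WWWWWWWWW
After op 3 fill(0,3,W) [0 cells changed]:
WWWWWWWWW
WWWWWWWYY
WWWWWWWWW
WWWWWWWWW
WWWWWWWWW
After op 4 paint(4,8,B):
WWWWWWWWW
WWWWWWWYY
WWWWWWWWW
WWWWWWWWW
WWWWWWWWB

Answer: WWWWWWWWW
WWWWWWWYY
WWWWWWWWW
WWWWWWWWW
WWWWWWWWB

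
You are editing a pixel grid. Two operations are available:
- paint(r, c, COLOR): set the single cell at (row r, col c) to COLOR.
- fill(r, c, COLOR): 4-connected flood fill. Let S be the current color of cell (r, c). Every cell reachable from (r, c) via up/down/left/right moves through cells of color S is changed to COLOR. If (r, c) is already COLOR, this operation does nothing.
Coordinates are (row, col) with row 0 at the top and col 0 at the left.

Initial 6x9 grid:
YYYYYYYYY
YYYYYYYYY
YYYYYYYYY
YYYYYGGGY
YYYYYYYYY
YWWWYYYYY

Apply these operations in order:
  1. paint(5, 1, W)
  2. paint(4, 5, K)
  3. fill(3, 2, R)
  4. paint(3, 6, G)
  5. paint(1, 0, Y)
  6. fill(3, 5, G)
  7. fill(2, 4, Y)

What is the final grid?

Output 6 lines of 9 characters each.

After op 1 paint(5,1,W):
YYYYYYYYY
YYYYYYYYY
YYYYYYYYY
YYYYYGGGY
YYYYYYYYY
YWWWYYYYY
After op 2 paint(4,5,K):
YYYYYYYYY
YYYYYYYYY
YYYYYYYYY
YYYYYGGGY
YYYYYKYYY
YWWWYYYYY
After op 3 fill(3,2,R) [47 cells changed]:
RRRRRRRRR
RRRRRRRRR
RRRRRRRRR
RRRRRGGGR
RRRRRKRRR
RWWWRRRRR
After op 4 paint(3,6,G):
RRRRRRRRR
RRRRRRRRR
RRRRRRRRR
RRRRRGGGR
RRRRRKRRR
RWWWRRRRR
After op 5 paint(1,0,Y):
RRRRRRRRR
YRRRRRRRR
RRRRRRRRR
RRRRRGGGR
RRRRRKRRR
RWWWRRRRR
After op 6 fill(3,5,G) [0 cells changed]:
RRRRRRRRR
YRRRRRRRR
RRRRRRRRR
RRRRRGGGR
RRRRRKRRR
RWWWRRRRR
After op 7 fill(2,4,Y) [46 cells changed]:
YYYYYYYYY
YYYYYYYYY
YYYYYYYYY
YYYYYGGGY
YYYYYKYYY
YWWWYYYYY

Answer: YYYYYYYYY
YYYYYYYYY
YYYYYYYYY
YYYYYGGGY
YYYYYKYYY
YWWWYYYYY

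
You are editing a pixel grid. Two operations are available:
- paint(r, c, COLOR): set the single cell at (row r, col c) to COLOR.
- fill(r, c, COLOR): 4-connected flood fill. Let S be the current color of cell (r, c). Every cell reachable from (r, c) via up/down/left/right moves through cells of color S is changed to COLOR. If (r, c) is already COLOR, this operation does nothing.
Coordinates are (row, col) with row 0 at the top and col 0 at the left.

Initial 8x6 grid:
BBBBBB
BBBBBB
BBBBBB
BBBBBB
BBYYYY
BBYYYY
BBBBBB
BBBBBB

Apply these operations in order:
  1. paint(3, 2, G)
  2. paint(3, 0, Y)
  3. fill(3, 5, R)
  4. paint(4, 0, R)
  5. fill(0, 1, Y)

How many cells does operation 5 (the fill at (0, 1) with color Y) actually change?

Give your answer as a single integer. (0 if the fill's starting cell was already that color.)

Answer: 38

Derivation:
After op 1 paint(3,2,G):
BBBBBB
BBBBBB
BBBBBB
BBGBBB
BBYYYY
BBYYYY
BBBBBB
BBBBBB
After op 2 paint(3,0,Y):
BBBBBB
BBBBBB
BBBBBB
YBGBBB
BBYYYY
BBYYYY
BBBBBB
BBBBBB
After op 3 fill(3,5,R) [38 cells changed]:
RRRRRR
RRRRRR
RRRRRR
YRGRRR
RRYYYY
RRYYYY
RRRRRR
RRRRRR
After op 4 paint(4,0,R):
RRRRRR
RRRRRR
RRRRRR
YRGRRR
RRYYYY
RRYYYY
RRRRRR
RRRRRR
After op 5 fill(0,1,Y) [38 cells changed]:
YYYYYY
YYYYYY
YYYYYY
YYGYYY
YYYYYY
YYYYYY
YYYYYY
YYYYYY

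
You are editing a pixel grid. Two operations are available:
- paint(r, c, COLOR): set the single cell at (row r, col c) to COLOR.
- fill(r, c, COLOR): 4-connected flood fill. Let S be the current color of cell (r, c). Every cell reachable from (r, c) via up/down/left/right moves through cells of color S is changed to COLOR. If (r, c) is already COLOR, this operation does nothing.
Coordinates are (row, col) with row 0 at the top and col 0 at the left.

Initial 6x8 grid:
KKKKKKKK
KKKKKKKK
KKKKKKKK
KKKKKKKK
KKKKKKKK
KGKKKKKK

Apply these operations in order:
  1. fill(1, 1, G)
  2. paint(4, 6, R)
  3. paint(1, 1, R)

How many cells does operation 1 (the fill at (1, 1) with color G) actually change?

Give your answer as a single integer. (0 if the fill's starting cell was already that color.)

After op 1 fill(1,1,G) [47 cells changed]:
GGGGGGGG
GGGGGGGG
GGGGGGGG
GGGGGGGG
GGGGGGGG
GGGGGGGG

Answer: 47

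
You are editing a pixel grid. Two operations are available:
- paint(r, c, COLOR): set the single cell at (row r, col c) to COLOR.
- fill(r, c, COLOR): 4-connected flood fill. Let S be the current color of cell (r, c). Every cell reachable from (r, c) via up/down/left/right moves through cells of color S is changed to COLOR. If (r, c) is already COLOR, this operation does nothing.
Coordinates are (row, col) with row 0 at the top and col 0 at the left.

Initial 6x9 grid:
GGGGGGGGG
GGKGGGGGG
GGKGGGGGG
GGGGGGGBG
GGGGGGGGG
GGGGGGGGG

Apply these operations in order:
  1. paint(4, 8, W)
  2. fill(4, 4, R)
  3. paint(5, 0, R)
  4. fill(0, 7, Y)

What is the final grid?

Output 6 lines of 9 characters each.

After op 1 paint(4,8,W):
GGGGGGGGG
GGKGGGGGG
GGKGGGGGG
GGGGGGGBG
GGGGGGGGW
GGGGGGGGG
After op 2 fill(4,4,R) [50 cells changed]:
RRRRRRRRR
RRKRRRRRR
RRKRRRRRR
RRRRRRRBR
RRRRRRRRW
RRRRRRRRR
After op 3 paint(5,0,R):
RRRRRRRRR
RRKRRRRRR
RRKRRRRRR
RRRRRRRBR
RRRRRRRRW
RRRRRRRRR
After op 4 fill(0,7,Y) [50 cells changed]:
YYYYYYYYY
YYKYYYYYY
YYKYYYYYY
YYYYYYYBY
YYYYYYYYW
YYYYYYYYY

Answer: YYYYYYYYY
YYKYYYYYY
YYKYYYYYY
YYYYYYYBY
YYYYYYYYW
YYYYYYYYY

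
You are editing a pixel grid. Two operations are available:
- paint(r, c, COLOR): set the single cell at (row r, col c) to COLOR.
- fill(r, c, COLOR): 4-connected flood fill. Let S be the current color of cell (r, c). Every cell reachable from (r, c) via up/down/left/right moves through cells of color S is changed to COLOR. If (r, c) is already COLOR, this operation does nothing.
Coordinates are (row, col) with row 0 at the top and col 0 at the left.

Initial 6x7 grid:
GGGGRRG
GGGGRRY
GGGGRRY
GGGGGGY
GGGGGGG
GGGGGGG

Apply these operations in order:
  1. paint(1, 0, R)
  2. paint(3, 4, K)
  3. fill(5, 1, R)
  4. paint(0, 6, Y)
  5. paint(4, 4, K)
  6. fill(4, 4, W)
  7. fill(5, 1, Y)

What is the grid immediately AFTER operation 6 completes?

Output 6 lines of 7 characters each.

Answer: RRRRRRY
RRRRRRY
RRRRRRY
RRRRWRY
RRRRWRR
RRRRRRR

Derivation:
After op 1 paint(1,0,R):
GGGGRRG
RGGGRRY
GGGGRRY
GGGGGGY
GGGGGGG
GGGGGGG
After op 2 paint(3,4,K):
GGGGRRG
RGGGRRY
GGGGRRY
GGGGKGY
GGGGGGG
GGGGGGG
After op 3 fill(5,1,R) [30 cells changed]:
RRRRRRG
RRRRRRY
RRRRRRY
RRRRKRY
RRRRRRR
RRRRRRR
After op 4 paint(0,6,Y):
RRRRRRY
RRRRRRY
RRRRRRY
RRRRKRY
RRRRRRR
RRRRRRR
After op 5 paint(4,4,K):
RRRRRRY
RRRRRRY
RRRRRRY
RRRRKRY
RRRRKRR
RRRRRRR
After op 6 fill(4,4,W) [2 cells changed]:
RRRRRRY
RRRRRRY
RRRRRRY
RRRRWRY
RRRRWRR
RRRRRRR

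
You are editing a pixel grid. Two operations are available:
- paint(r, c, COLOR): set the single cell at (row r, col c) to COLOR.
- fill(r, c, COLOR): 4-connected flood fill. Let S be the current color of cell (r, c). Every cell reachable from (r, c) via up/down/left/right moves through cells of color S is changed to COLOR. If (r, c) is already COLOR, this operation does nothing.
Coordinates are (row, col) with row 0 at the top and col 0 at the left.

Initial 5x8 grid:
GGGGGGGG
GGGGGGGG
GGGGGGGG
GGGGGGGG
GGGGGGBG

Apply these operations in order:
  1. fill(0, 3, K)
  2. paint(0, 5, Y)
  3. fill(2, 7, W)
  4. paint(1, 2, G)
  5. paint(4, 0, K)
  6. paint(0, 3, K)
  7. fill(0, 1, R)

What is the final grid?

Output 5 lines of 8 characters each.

Answer: RRRKRYRR
RRGRRRRR
RRRRRRRR
RRRRRRRR
KRRRRRBR

Derivation:
After op 1 fill(0,3,K) [39 cells changed]:
KKKKKKKK
KKKKKKKK
KKKKKKKK
KKKKKKKK
KKKKKKBK
After op 2 paint(0,5,Y):
KKKKKYKK
KKKKKKKK
KKKKKKKK
KKKKKKKK
KKKKKKBK
After op 3 fill(2,7,W) [38 cells changed]:
WWWWWYWW
WWWWWWWW
WWWWWWWW
WWWWWWWW
WWWWWWBW
After op 4 paint(1,2,G):
WWWWWYWW
WWGWWWWW
WWWWWWWW
WWWWWWWW
WWWWWWBW
After op 5 paint(4,0,K):
WWWWWYWW
WWGWWWWW
WWWWWWWW
WWWWWWWW
KWWWWWBW
After op 6 paint(0,3,K):
WWWKWYWW
WWGWWWWW
WWWWWWWW
WWWWWWWW
KWWWWWBW
After op 7 fill(0,1,R) [35 cells changed]:
RRRKRYRR
RRGRRRRR
RRRRRRRR
RRRRRRRR
KRRRRRBR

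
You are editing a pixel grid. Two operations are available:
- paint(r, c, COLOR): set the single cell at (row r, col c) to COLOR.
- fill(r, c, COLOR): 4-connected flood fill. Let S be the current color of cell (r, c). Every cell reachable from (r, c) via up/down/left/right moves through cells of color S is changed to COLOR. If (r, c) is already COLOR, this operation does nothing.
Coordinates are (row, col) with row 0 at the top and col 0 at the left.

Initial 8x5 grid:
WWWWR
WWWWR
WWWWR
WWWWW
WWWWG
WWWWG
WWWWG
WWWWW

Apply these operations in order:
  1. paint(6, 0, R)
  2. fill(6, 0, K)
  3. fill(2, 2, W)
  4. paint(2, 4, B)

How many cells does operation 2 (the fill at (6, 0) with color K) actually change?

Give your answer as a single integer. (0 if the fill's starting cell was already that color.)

After op 1 paint(6,0,R):
WWWWR
WWWWR
WWWWR
WWWWW
WWWWG
WWWWG
RWWWG
WWWWW
After op 2 fill(6,0,K) [1 cells changed]:
WWWWR
WWWWR
WWWWR
WWWWW
WWWWG
WWWWG
KWWWG
WWWWW

Answer: 1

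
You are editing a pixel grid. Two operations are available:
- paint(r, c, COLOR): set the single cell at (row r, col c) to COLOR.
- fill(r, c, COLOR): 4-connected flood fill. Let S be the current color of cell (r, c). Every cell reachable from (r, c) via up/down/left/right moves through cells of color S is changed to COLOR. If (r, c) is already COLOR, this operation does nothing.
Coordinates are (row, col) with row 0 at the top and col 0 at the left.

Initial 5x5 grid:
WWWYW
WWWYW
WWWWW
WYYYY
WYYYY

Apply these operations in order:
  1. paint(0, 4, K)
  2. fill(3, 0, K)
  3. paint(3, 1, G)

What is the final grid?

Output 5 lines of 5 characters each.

After op 1 paint(0,4,K):
WWWYK
WWWYW
WWWWW
WYYYY
WYYYY
After op 2 fill(3,0,K) [14 cells changed]:
KKKYK
KKKYK
KKKKK
KYYYY
KYYYY
After op 3 paint(3,1,G):
KKKYK
KKKYK
KKKKK
KGYYY
KYYYY

Answer: KKKYK
KKKYK
KKKKK
KGYYY
KYYYY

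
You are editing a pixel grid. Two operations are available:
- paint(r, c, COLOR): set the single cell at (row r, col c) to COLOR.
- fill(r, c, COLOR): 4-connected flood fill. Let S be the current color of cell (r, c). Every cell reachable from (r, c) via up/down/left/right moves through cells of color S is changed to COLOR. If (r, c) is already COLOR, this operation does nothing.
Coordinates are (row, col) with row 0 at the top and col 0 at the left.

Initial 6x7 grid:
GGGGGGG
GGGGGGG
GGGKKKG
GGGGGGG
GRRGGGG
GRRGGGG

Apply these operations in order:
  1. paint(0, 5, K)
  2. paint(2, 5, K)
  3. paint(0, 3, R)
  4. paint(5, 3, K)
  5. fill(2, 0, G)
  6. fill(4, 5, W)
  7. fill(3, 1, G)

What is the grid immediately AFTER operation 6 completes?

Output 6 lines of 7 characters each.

After op 1 paint(0,5,K):
GGGGGKG
GGGGGGG
GGGKKKG
GGGGGGG
GRRGGGG
GRRGGGG
After op 2 paint(2,5,K):
GGGGGKG
GGGGGGG
GGGKKKG
GGGGGGG
GRRGGGG
GRRGGGG
After op 3 paint(0,3,R):
GGGRGKG
GGGGGGG
GGGKKKG
GGGGGGG
GRRGGGG
GRRGGGG
After op 4 paint(5,3,K):
GGGRGKG
GGGGGGG
GGGKKKG
GGGGGGG
GRRGGGG
GRRKGGG
After op 5 fill(2,0,G) [0 cells changed]:
GGGRGKG
GGGGGGG
GGGKKKG
GGGGGGG
GRRGGGG
GRRKGGG
After op 6 fill(4,5,W) [32 cells changed]:
WWWRWKW
WWWWWWW
WWWKKKW
WWWWWWW
WRRWWWW
WRRKWWW

Answer: WWWRWKW
WWWWWWW
WWWKKKW
WWWWWWW
WRRWWWW
WRRKWWW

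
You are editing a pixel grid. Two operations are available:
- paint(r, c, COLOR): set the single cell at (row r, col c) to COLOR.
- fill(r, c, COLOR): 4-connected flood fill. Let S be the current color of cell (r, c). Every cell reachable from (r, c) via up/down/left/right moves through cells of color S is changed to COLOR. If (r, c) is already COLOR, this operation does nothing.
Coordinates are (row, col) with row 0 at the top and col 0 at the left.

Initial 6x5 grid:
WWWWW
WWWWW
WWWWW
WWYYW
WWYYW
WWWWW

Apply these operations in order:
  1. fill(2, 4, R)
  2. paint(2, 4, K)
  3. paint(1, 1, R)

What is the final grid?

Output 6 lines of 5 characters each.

After op 1 fill(2,4,R) [26 cells changed]:
RRRRR
RRRRR
RRRRR
RRYYR
RRYYR
RRRRR
After op 2 paint(2,4,K):
RRRRR
RRRRR
RRRRK
RRYYR
RRYYR
RRRRR
After op 3 paint(1,1,R):
RRRRR
RRRRR
RRRRK
RRYYR
RRYYR
RRRRR

Answer: RRRRR
RRRRR
RRRRK
RRYYR
RRYYR
RRRRR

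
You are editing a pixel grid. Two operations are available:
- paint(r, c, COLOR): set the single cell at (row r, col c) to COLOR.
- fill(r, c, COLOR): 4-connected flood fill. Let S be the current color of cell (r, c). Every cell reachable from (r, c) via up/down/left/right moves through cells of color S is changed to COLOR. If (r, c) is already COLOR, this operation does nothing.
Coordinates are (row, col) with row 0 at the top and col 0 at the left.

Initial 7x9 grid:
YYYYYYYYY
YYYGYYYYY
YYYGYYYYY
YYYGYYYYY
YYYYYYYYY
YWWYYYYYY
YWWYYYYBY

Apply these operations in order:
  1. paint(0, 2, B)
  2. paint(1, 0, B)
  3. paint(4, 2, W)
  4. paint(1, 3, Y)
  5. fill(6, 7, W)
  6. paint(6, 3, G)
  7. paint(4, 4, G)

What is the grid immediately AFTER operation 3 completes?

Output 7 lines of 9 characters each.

Answer: YYBYYYYYY
BYYGYYYYY
YYYGYYYYY
YYYGYYYYY
YYWYYYYYY
YWWYYYYYY
YWWYYYYBY

Derivation:
After op 1 paint(0,2,B):
YYBYYYYYY
YYYGYYYYY
YYYGYYYYY
YYYGYYYYY
YYYYYYYYY
YWWYYYYYY
YWWYYYYBY
After op 2 paint(1,0,B):
YYBYYYYYY
BYYGYYYYY
YYYGYYYYY
YYYGYYYYY
YYYYYYYYY
YWWYYYYYY
YWWYYYYBY
After op 3 paint(4,2,W):
YYBYYYYYY
BYYGYYYYY
YYYGYYYYY
YYYGYYYYY
YYWYYYYYY
YWWYYYYYY
YWWYYYYBY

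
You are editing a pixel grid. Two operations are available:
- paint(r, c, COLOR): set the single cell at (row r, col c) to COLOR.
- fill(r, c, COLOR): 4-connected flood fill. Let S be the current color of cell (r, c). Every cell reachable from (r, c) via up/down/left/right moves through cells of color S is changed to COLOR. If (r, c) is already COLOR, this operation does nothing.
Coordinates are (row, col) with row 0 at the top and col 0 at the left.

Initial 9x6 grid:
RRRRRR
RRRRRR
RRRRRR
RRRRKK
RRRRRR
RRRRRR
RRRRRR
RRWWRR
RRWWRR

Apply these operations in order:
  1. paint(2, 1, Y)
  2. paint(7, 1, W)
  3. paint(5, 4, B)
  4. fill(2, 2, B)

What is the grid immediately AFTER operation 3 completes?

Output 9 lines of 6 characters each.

Answer: RRRRRR
RRRRRR
RYRRRR
RRRRKK
RRRRRR
RRRRBR
RRRRRR
RWWWRR
RRWWRR

Derivation:
After op 1 paint(2,1,Y):
RRRRRR
RRRRRR
RYRRRR
RRRRKK
RRRRRR
RRRRRR
RRRRRR
RRWWRR
RRWWRR
After op 2 paint(7,1,W):
RRRRRR
RRRRRR
RYRRRR
RRRRKK
RRRRRR
RRRRRR
RRRRRR
RWWWRR
RRWWRR
After op 3 paint(5,4,B):
RRRRRR
RRRRRR
RYRRRR
RRRRKK
RRRRRR
RRRRBR
RRRRRR
RWWWRR
RRWWRR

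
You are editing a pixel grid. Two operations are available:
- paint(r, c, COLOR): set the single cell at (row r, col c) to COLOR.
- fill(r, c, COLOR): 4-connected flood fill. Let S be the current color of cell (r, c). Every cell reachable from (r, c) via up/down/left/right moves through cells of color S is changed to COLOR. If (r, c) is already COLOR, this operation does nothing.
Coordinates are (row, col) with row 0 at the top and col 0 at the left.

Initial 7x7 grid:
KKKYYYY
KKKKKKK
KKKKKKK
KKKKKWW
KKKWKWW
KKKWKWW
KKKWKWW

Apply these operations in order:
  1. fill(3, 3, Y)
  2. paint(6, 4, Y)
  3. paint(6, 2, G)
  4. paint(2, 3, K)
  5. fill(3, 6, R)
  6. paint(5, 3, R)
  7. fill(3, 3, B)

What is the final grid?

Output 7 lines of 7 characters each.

After op 1 fill(3,3,Y) [34 cells changed]:
YYYYYYY
YYYYYYY
YYYYYYY
YYYYYWW
YYYWYWW
YYYWYWW
YYYWYWW
After op 2 paint(6,4,Y):
YYYYYYY
YYYYYYY
YYYYYYY
YYYYYWW
YYYWYWW
YYYWYWW
YYYWYWW
After op 3 paint(6,2,G):
YYYYYYY
YYYYYYY
YYYYYYY
YYYYYWW
YYYWYWW
YYYWYWW
YYGWYWW
After op 4 paint(2,3,K):
YYYYYYY
YYYYYYY
YYYKYYY
YYYYYWW
YYYWYWW
YYYWYWW
YYGWYWW
After op 5 fill(3,6,R) [8 cells changed]:
YYYYYYY
YYYYYYY
YYYKYYY
YYYYYRR
YYYWYRR
YYYWYRR
YYGWYRR
After op 6 paint(5,3,R):
YYYYYYY
YYYYYYY
YYYKYYY
YYYYYRR
YYYWYRR
YYYRYRR
YYGWYRR
After op 7 fill(3,3,B) [36 cells changed]:
BBBBBBB
BBBBBBB
BBBKBBB
BBBBBRR
BBBWBRR
BBBRBRR
BBGWBRR

Answer: BBBBBBB
BBBBBBB
BBBKBBB
BBBBBRR
BBBWBRR
BBBRBRR
BBGWBRR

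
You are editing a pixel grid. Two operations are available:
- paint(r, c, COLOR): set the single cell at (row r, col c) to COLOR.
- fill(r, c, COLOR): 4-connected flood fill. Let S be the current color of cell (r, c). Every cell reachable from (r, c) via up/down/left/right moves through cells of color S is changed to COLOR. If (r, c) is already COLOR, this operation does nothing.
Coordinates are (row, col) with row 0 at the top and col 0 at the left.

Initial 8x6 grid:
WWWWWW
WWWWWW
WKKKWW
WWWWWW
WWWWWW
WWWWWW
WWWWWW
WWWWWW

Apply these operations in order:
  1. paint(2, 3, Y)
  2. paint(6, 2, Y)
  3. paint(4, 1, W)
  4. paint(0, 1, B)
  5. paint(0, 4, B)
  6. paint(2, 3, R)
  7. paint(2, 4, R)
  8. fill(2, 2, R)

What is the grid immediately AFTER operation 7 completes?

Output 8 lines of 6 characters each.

After op 1 paint(2,3,Y):
WWWWWW
WWWWWW
WKKYWW
WWWWWW
WWWWWW
WWWWWW
WWWWWW
WWWWWW
After op 2 paint(6,2,Y):
WWWWWW
WWWWWW
WKKYWW
WWWWWW
WWWWWW
WWWWWW
WWYWWW
WWWWWW
After op 3 paint(4,1,W):
WWWWWW
WWWWWW
WKKYWW
WWWWWW
WWWWWW
WWWWWW
WWYWWW
WWWWWW
After op 4 paint(0,1,B):
WBWWWW
WWWWWW
WKKYWW
WWWWWW
WWWWWW
WWWWWW
WWYWWW
WWWWWW
After op 5 paint(0,4,B):
WBWWBW
WWWWWW
WKKYWW
WWWWWW
WWWWWW
WWWWWW
WWYWWW
WWWWWW
After op 6 paint(2,3,R):
WBWWBW
WWWWWW
WKKRWW
WWWWWW
WWWWWW
WWWWWW
WWYWWW
WWWWWW
After op 7 paint(2,4,R):
WBWWBW
WWWWWW
WKKRRW
WWWWWW
WWWWWW
WWWWWW
WWYWWW
WWWWWW

Answer: WBWWBW
WWWWWW
WKKRRW
WWWWWW
WWWWWW
WWWWWW
WWYWWW
WWWWWW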